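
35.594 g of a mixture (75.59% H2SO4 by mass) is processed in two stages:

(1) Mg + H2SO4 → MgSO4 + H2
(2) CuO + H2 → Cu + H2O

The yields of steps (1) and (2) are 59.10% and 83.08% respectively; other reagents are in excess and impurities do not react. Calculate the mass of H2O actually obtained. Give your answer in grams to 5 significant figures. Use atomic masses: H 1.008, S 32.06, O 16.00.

Pure H2SO4 = 35.594 × 0.7559 = 26.9055 g.
M(H2SO4) = 2(1.008) + 32.06 + 4(16.00) = 98.076 g/mol.
M(H2O) = 2(1.008) + 16.00 = 18.016 g/mol.
n(H2SO4) = 26.9055 / 98.076 = 0.274333 mol.
Step 1 (H2SO4:H2 = 1:1): theoretical n(H2) = 0.274333 mol; at 59.10% yield, n(H2) = 0.162131 mol.
Step 2 (H2:H2O = 1:1): theoretical n(H2O) = 0.162131 mol, so theoretical mass = 0.162131 × 18.016 = 2.92095 g.
At 83.08% yield, actual mass of H2O = 2.92095 × 0.8308 = 2.42673 g.

2.4267 g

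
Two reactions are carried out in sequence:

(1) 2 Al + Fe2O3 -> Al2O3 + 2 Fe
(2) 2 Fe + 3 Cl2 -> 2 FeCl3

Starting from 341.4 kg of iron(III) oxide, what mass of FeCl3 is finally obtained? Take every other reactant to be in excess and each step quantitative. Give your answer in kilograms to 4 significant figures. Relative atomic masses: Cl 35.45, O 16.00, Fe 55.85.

693.5 kg

M(Fe2O3) = 2(55.85) + 3(16.00) = 159.70 g/mol.
M(FeCl3) = 55.85 + 3(35.45) = 162.20 g/mol.
341.4 kg = 341400 g.
n(Fe2O3) = 341400 / 159.70 = 2137.8 mol.
Step 1 gives a 1:2 ratio of Fe2O3 to Fe, so n(Fe) = 4275.5 mol.
In step 2 the Fe:FeCl3 ratio is 2:2, so n(FeCl3) = 4275.5 mol.
Mass of FeCl3 = 4275.5 × 162.20 = 693490 g = 693.5 kg.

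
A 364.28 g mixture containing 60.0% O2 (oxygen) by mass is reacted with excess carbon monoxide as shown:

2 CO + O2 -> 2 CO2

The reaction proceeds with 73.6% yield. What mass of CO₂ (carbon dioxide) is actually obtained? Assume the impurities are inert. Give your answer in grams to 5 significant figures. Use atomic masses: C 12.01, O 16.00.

442.48 g

Pure O2 available = 364.28 g × 0.600 = 218.568 g.
M(O2) = 2(16.00) = 32.00 g/mol.
M(CO2) = 12.01 + 2(16.00) = 44.01 g/mol.
n(O2) = 218.568 g / 32.00 g/mol = 6.83025 mol.
From the equation the O2:CO2 mole ratio is 1:2, so n(CO2) = 6.83025 × 2/1 = 13.6605 mol.
Mass of CO2 = 13.6605 mol × 44.01 g/mol = 601.199 g.
Actual mass collected = 601.199 g × 0.736 = 442.482 g.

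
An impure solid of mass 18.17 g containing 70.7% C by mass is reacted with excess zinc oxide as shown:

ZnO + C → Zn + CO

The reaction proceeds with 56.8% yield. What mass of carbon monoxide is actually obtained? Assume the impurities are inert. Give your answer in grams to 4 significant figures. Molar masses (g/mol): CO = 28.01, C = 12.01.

Pure C available = 18.17 g × 0.707 = 12.846 g.
n(C) = 12.846 g / 12.01 g/mol = 1.0696 mol.
From the equation the C:CO mole ratio is 1:1, so n(CO) = 1.0696 × 1/1 = 1.0696 mol.
Mass of CO = 1.0696 mol × 28.01 g/mol = 29.960 g.
Actual mass collected = 29.960 g × 0.568 = 17.017 g.

17.02 g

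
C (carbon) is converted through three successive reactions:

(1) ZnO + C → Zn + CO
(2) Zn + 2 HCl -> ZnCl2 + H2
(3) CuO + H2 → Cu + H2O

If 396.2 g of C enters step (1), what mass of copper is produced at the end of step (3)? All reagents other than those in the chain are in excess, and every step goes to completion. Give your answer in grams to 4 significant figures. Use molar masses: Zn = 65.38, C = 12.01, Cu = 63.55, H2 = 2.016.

n(C) = 396.2 / 12.01 = 32.989 mol.
Reaction (1): C→Zn ratio 1:1 ⇒ n(Zn) = 32.989 mol.
Reaction (2): Zn→H2 ratio 1:1 ⇒ n(H2) = 32.989 mol.
Reaction (3): H2→Cu ratio 1:1 ⇒ n(Cu) = 32.989 mol.
Mass of Cu = 32.989 × 63.55 = 2096.5 g.

2096 g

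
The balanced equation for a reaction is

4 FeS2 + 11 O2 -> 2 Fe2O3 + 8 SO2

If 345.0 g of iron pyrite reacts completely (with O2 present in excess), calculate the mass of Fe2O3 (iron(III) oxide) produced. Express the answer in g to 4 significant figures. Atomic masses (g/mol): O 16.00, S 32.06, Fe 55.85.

M(FeS2) = 55.85 + 2(32.06) = 119.97 g/mol.
M(Fe2O3) = 2(55.85) + 3(16.00) = 159.70 g/mol.
n(FeS2) = 345.00 g / 119.97 g/mol = 2.8757 mol.
From the equation the FeS2:Fe2O3 mole ratio is 4:2, so n(Fe2O3) = 2.8757 × 2/4 = 1.4379 mol.
Mass of Fe2O3 = 1.4379 mol × 159.70 g/mol = 229.63 g.

229.6 g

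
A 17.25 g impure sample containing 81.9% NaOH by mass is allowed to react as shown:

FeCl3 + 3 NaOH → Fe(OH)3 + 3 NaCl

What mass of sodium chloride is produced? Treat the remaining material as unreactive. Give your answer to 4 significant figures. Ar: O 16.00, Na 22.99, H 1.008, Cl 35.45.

20.64 g

Mass of pure NaOH = 17.25 g × 0.819 = 14.128 g.
M(NaOH) = 22.99 + 16.00 + 1.008 = 39.998 g/mol.
M(NaCl) = 22.99 + 35.45 = 58.44 g/mol.
n(NaOH) = 14.128 g / 39.998 g/mol = 0.35321 mol.
From the equation the NaOH:NaCl mole ratio is 3:3, so n(NaCl) = 0.35321 × 3/3 = 0.35321 mol.
Mass of NaCl = 0.35321 mol × 58.44 g/mol = 20.642 g.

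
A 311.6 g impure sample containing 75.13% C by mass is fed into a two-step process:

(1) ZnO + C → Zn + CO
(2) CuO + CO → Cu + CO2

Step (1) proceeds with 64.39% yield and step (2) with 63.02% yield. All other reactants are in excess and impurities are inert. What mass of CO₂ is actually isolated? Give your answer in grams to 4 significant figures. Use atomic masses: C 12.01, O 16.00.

348.1 g

Pure C = 311.6 × 0.7513 = 234.11 g.
M(C) = 12.01 g/mol.
M(CO2) = 12.01 + 2(16.00) = 44.01 g/mol.
n(C) = 234.11 / 12.01 = 19.493 mol.
Step 1 (C:CO = 1:1): theoretical n(CO) = 19.493 mol; at 64.39% yield, n(CO) = 12.551 mol.
Step 2 (CO:CO2 = 1:1): theoretical n(CO2) = 12.551 mol, so theoretical mass = 12.551 × 44.01 = 552.38 g.
At 63.02% yield, actual mass of CO2 = 552.38 × 0.6302 = 348.11 g.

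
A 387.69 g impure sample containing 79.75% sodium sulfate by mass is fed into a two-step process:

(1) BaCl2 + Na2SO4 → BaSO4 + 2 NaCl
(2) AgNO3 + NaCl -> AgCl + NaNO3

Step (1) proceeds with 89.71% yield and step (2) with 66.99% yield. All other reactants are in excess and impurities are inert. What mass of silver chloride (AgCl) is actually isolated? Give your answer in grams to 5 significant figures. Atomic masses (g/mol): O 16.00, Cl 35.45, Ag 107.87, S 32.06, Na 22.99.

Pure Na2SO4 = 387.69 × 0.7975 = 309.183 g.
M(Na2SO4) = 2(22.99) + 32.06 + 4(16.00) = 142.04 g/mol.
M(AgCl) = 107.87 + 35.45 = 143.32 g/mol.
n(Na2SO4) = 309.183 / 142.04 = 2.17673 mol.
Step 1 (Na2SO4:NaCl = 1:2): theoretical n(NaCl) = 4.35346 mol; at 89.71% yield, n(NaCl) = 3.90549 mol.
Step 2 (NaCl:AgCl = 1:1): theoretical n(AgCl) = 3.90549 mol, so theoretical mass = 3.90549 × 143.32 = 559.735 g.
At 66.99% yield, actual mass of AgCl = 559.735 × 0.6699 = 374.966 g.

374.97 g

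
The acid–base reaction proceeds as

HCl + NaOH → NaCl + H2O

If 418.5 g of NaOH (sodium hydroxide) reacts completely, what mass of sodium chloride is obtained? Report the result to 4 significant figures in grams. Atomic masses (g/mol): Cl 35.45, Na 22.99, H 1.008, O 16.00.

M(NaOH) = 22.99 + 16.00 + 1.008 = 39.998 g/mol.
M(NaCl) = 22.99 + 35.45 = 58.44 g/mol.
n(NaOH) = 418.50 g / 39.998 g/mol = 10.463 mol.
From the equation the NaOH:NaCl mole ratio is 1:1, so n(NaCl) = 10.463 × 1/1 = 10.463 mol.
Mass of NaCl = 10.463 mol × 58.44 g/mol = 611.46 g.

611.5 g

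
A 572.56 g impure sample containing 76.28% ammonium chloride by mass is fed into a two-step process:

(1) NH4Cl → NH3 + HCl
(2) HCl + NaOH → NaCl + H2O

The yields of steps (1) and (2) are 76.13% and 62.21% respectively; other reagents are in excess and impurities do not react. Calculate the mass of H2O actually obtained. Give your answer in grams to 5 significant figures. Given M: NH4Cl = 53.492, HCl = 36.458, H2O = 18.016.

Pure NH4Cl = 572.56 × 0.7628 = 436.749 g.
n(NH4Cl) = 436.749 / 53.492 = 8.16475 mol.
Step 1 (NH4Cl:HCl = 1:1): theoretical n(HCl) = 8.16475 mol; at 76.13% yield, n(HCl) = 6.21582 mol.
Step 2 (HCl:H2O = 1:1): theoretical n(H2O) = 6.21582 mol, so theoretical mass = 6.21582 × 18.016 = 111.984 g.
At 62.21% yield, actual mass of H2O = 111.984 × 0.6221 = 69.6654 g.

69.665 g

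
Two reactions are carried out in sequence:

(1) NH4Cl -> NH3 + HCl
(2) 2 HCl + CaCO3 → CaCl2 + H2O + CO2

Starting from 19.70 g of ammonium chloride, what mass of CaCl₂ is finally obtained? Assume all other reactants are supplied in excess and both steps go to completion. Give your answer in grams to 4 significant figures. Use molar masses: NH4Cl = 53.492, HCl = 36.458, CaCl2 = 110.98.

20.44 g

n(NH4Cl) = 19.700 / 53.492 = 0.36828 mol.
Step 1 gives a 1:1 ratio of NH4Cl to HCl, so n(HCl) = 0.36828 mol.
In step 2 the HCl:CaCl2 ratio is 2:1, so n(CaCl2) = 0.18414 mol.
Mass of CaCl2 = 0.18414 × 110.98 = 20.436 g.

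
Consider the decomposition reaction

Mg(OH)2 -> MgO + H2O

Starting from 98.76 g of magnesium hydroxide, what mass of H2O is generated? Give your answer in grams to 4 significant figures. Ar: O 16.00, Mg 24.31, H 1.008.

30.51 g

M(Mg(OH)2) = 24.31 + 2(16.00) + 2(1.008) = 58.326 g/mol.
M(H2O) = 2(1.008) + 16.00 = 18.016 g/mol.
n(Mg(OH)2) = 98.760 g / 58.326 g/mol = 1.6932 mol.
From the equation the Mg(OH)2:H2O mole ratio is 1:1, so n(H2O) = 1.6932 × 1/1 = 1.6932 mol.
Mass of H2O = 1.6932 mol × 18.016 g/mol = 30.505 g.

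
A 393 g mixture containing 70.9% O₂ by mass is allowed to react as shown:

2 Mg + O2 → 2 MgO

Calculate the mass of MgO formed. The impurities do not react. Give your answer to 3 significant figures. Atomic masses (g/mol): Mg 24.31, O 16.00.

702 g

Mass of pure O2 = 393 g × 0.709 = 278.6 g.
M(O2) = 2(16.00) = 32.00 g/mol.
M(MgO) = 24.31 + 16.00 = 40.31 g/mol.
n(O2) = 278.6 g / 32.00 g/mol = 8.707 mol.
From the equation the O2:MgO mole ratio is 1:2, so n(MgO) = 8.707 × 2/1 = 17.41 mol.
Mass of MgO = 17.41 mol × 40.31 g/mol = 702.0 g.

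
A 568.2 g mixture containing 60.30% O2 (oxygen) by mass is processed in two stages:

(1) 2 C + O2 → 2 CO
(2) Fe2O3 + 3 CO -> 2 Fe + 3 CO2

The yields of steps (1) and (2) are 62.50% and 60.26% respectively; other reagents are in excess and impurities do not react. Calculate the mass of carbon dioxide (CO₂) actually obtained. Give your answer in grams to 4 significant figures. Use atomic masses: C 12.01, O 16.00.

Pure O2 = 568.2 × 0.6030 = 342.62 g.
M(O2) = 2(16.00) = 32.00 g/mol.
M(CO2) = 12.01 + 2(16.00) = 44.01 g/mol.
n(O2) = 342.62 / 32.00 = 10.707 mol.
Step 1 (O2:CO = 1:2): theoretical n(CO) = 21.414 mol; at 62.50% yield, n(CO) = 13.384 mol.
Step 2 (CO:CO2 = 3:3): theoretical n(CO2) = 13.384 mol, so theoretical mass = 13.384 × 44.01 = 589.02 g.
At 60.26% yield, actual mass of CO2 = 589.02 × 0.6026 = 354.94 g.

354.9 g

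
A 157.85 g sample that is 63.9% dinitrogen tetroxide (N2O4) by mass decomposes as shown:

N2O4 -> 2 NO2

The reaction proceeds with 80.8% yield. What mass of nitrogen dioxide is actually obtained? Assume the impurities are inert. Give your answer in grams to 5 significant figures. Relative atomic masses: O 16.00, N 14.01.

81.500 g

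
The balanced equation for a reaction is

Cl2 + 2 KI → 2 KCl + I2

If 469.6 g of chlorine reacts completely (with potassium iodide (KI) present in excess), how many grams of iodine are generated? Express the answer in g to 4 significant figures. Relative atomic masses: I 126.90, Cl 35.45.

1681 g

M(Cl2) = 2(35.45) = 70.90 g/mol.
M(I2) = 2(126.90) = 253.80 g/mol.
n(Cl2) = 469.60 g / 70.90 g/mol = 6.6234 mol.
From the equation the Cl2:I2 mole ratio is 1:1, so n(I2) = 6.6234 × 1/1 = 6.6234 mol.
Mass of I2 = 6.6234 mol × 253.80 g/mol = 1681.0 g.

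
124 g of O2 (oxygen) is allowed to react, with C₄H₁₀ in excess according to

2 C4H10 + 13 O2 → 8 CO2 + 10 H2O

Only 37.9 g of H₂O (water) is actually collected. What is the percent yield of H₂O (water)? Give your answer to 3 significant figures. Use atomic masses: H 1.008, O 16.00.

M(O2) = 2(16.00) = 32.00 g/mol.
M(H2O) = 2(1.008) + 16.00 = 18.016 g/mol.
n(O2) = 124.0 g / 32.00 g/mol = 3.875 mol.
From the equation the O2:H2O mole ratio is 13:10, so n(H2O) = 3.875 × 10/13 = 2.981 mol.
Mass of H2O = 2.981 mol × 18.016 g/mol = 53.70 g.
This is the theoretical yield. Percent yield = 37.9 g / 53.70 g × 100% = 70.58%.

70.6 %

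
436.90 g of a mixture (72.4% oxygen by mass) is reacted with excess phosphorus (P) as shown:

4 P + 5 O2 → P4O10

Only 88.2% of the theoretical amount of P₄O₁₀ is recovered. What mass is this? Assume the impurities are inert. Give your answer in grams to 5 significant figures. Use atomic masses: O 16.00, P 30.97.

495.00 g

Pure O2 available = 436.90 g × 0.724 = 316.316 g.
M(O2) = 2(16.00) = 32.00 g/mol.
M(P4O10) = 4(30.97) + 10(16.00) = 283.88 g/mol.
n(O2) = 316.316 g / 32.00 g/mol = 9.88486 mol.
From the equation the O2:P4O10 mole ratio is 5:1, so n(P4O10) = 9.88486 × 1/5 = 1.97697 mol.
Mass of P4O10 = 1.97697 mol × 283.88 g/mol = 561.223 g.
Actual mass collected = 561.223 g × 0.882 = 494.999 g.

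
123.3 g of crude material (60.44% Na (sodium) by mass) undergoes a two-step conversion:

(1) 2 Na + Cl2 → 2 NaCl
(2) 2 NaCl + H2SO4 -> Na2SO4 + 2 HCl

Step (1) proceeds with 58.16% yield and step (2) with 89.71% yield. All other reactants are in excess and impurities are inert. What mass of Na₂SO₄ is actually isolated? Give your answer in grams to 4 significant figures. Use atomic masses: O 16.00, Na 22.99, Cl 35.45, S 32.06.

120.1 g

Pure Na = 123.3 × 0.6044 = 74.523 g.
M(Na) = 22.99 g/mol.
M(Na2SO4) = 2(22.99) + 32.06 + 4(16.00) = 142.04 g/mol.
n(Na) = 74.523 / 22.99 = 3.2415 mol.
Step 1 (Na:NaCl = 2:2): theoretical n(NaCl) = 3.2415 mol; at 58.16% yield, n(NaCl) = 1.8853 mol.
Step 2 (NaCl:Na2SO4 = 2:1): theoretical n(Na2SO4) = 0.94263 mol, so theoretical mass = 0.94263 × 142.04 = 133.89 g.
At 89.71% yield, actual mass of Na2SO4 = 133.89 × 0.8971 = 120.11 g.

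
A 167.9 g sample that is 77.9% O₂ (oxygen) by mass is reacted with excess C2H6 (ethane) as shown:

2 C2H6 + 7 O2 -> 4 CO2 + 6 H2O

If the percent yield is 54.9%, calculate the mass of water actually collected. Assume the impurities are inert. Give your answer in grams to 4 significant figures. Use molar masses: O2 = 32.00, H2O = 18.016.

34.65 g

Pure O2 available = 167.9 g × 0.779 = 130.79 g.
n(O2) = 130.79 g / 32.00 g/mol = 4.0873 mol.
From the equation the O2:H2O mole ratio is 7:6, so n(H2O) = 4.0873 × 6/7 = 3.5034 mol.
Mass of H2O = 3.5034 mol × 18.016 g/mol = 63.117 g.
Actual mass collected = 63.117 g × 0.549 = 34.652 g.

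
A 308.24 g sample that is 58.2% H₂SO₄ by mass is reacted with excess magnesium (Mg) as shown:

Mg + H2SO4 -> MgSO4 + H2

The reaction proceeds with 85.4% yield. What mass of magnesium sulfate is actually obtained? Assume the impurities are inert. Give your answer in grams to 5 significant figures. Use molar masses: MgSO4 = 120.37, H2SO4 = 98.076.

188.03 g

Pure H2SO4 available = 308.24 g × 0.582 = 179.396 g.
n(H2SO4) = 179.396 g / 98.076 g/mol = 1.82915 mol.
From the equation the H2SO4:MgSO4 mole ratio is 1:1, so n(MgSO4) = 1.82915 × 1/1 = 1.82915 mol.
Mass of MgSO4 = 1.82915 mol × 120.37 g/mol = 220.175 g.
Actual mass collected = 220.175 g × 0.854 = 188.029 g.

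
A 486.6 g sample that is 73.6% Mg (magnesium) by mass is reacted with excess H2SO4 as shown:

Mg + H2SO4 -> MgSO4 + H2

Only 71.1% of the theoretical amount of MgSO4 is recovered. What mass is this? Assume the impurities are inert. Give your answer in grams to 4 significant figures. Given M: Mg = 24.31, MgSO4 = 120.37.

Pure Mg available = 486.6 g × 0.736 = 358.14 g.
n(Mg) = 358.14 g / 24.31 g/mol = 14.732 mol.
From the equation the Mg:MgSO4 mole ratio is 1:1, so n(MgSO4) = 14.732 × 1/1 = 14.732 mol.
Mass of MgSO4 = 14.732 mol × 120.37 g/mol = 1773.3 g.
Actual mass collected = 1773.3 g × 0.711 = 1260.8 g.

1261 g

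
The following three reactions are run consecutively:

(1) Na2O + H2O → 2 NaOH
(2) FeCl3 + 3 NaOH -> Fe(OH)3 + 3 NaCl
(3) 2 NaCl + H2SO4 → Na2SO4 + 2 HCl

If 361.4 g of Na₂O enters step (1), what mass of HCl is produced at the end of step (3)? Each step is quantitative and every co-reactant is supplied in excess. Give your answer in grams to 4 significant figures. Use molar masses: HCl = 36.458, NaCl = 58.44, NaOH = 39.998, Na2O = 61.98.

425.2 g

n(Na2O) = 361.4 / 61.98 = 5.8309 mol.
Reaction (1): Na2O→NaOH ratio 1:2 ⇒ n(NaOH) = 11.662 mol.
Reaction (2): NaOH→NaCl ratio 3:3 ⇒ n(NaCl) = 11.662 mol.
Reaction (3): NaCl→HCl ratio 2:2 ⇒ n(HCl) = 11.662 mol.
Mass of HCl = 11.662 × 36.458 = 425.17 g.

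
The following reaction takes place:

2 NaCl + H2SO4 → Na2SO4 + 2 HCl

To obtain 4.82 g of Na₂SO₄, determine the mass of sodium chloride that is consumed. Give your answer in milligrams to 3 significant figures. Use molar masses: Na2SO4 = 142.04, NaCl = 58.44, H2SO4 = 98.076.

3970 mg

n(Na2SO4) = 4.820 g / 142.04 g/mol = 0.03393 mol.
From the equation the Na2SO4:NaCl mole ratio is 1:2, so n(NaCl) = 0.03393 × 2/1 = 0.06787 mol.
Mass of NaCl = 0.06787 mol × 58.44 g/mol = 3.966 g.
Converting to mg: 3.966 g = 3970 mg.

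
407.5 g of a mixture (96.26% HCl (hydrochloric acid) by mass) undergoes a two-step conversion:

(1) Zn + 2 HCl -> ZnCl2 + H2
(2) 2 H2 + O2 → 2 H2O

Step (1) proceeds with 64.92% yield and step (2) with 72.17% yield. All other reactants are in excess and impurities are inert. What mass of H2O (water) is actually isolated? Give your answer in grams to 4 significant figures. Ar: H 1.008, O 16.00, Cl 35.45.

45.41 g

Pure HCl = 407.5 × 0.9626 = 392.26 g.
M(HCl) = 1.008 + 35.45 = 36.458 g/mol.
M(H2O) = 2(1.008) + 16.00 = 18.016 g/mol.
n(HCl) = 392.26 / 36.458 = 10.759 mol.
Step 1 (HCl:H2 = 2:1): theoretical n(H2) = 5.3796 mol; at 64.92% yield, n(H2) = 3.4924 mol.
Step 2 (H2:H2O = 2:2): theoretical n(H2O) = 3.4924 mol, so theoretical mass = 3.4924 × 18.016 = 62.920 g.
At 72.17% yield, actual mass of H2O = 62.920 × 0.7217 = 45.409 g.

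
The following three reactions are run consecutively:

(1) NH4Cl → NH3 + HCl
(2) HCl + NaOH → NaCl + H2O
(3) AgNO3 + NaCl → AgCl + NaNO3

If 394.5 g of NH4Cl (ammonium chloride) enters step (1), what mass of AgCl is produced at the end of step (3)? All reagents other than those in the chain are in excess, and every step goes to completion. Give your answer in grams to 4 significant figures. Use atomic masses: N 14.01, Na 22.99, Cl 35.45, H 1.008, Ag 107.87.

M(NH4Cl) = 14.01 + 4(1.008) + 35.45 = 53.492 g/mol.
M(AgCl) = 107.87 + 35.45 = 143.32 g/mol.
n(NH4Cl) = 394.5 / 53.492 = 7.3749 mol.
Reaction (1): NH4Cl→HCl ratio 1:1 ⇒ n(HCl) = 7.3749 mol.
Reaction (2): HCl→NaCl ratio 1:1 ⇒ n(NaCl) = 7.3749 mol.
Reaction (3): NaCl→AgCl ratio 1:1 ⇒ n(AgCl) = 7.3749 mol.
Mass of AgCl = 7.3749 × 143.32 = 1057.0 g.

1057 g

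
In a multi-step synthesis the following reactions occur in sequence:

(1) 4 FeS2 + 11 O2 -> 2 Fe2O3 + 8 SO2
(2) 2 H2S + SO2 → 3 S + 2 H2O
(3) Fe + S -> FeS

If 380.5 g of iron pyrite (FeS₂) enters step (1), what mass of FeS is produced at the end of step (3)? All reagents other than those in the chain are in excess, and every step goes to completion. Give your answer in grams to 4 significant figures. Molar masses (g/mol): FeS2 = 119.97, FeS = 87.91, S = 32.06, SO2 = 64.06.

1673 g

n(FeS2) = 380.5 / 119.97 = 3.1716 mol.
Reaction (1): FeS2→SO2 ratio 4:8 ⇒ n(SO2) = 6.3433 mol.
Reaction (2): SO2→S ratio 1:3 ⇒ n(S) = 19.030 mol.
Reaction (3): S→FeS ratio 1:1 ⇒ n(FeS) = 19.030 mol.
Mass of FeS = 19.030 × 87.91 = 1672.9 g.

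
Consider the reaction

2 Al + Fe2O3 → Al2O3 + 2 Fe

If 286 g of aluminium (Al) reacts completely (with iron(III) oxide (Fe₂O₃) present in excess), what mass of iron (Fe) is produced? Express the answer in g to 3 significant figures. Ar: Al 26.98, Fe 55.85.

592 g

M(Al) = 26.98 g/mol.
M(Fe) = 55.85 g/mol.
n(Al) = 286.0 g / 26.98 g/mol = 10.60 mol.
From the equation the Al:Fe mole ratio is 2:2, so n(Fe) = 10.60 × 2/2 = 10.60 mol.
Mass of Fe = 10.60 mol × 55.85 g/mol = 592.0 g.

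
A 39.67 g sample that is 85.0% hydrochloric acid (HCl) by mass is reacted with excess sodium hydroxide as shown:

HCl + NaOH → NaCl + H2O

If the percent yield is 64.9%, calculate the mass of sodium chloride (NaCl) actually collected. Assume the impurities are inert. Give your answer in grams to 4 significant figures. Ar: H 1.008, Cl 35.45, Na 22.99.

35.08 g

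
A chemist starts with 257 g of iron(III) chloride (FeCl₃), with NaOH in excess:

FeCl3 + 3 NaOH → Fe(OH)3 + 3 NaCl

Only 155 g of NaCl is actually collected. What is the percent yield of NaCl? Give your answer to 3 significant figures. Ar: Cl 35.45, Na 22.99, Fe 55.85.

55.8 %

M(FeCl3) = 55.85 + 3(35.45) = 162.20 g/mol.
M(NaCl) = 22.99 + 35.45 = 58.44 g/mol.
n(FeCl3) = 257.0 g / 162.20 g/mol = 1.584 mol.
From the equation the FeCl3:NaCl mole ratio is 1:3, so n(NaCl) = 1.584 × 3/1 = 4.753 mol.
Mass of NaCl = 4.753 mol × 58.44 g/mol = 277.8 g.
This is the theoretical yield. Percent yield = 155 g / 277.8 g × 100% = 55.80%.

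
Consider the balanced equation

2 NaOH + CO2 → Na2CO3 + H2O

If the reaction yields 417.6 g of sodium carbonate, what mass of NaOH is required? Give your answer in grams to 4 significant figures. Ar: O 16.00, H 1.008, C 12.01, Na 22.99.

M(Na2CO3) = 2(22.99) + 12.01 + 3(16.00) = 105.99 g/mol.
M(NaOH) = 22.99 + 16.00 + 1.008 = 39.998 g/mol.
n(Na2CO3) = 417.60 g / 105.99 g/mol = 3.9400 mol.
From the equation the Na2CO3:NaOH mole ratio is 1:2, so n(NaOH) = 3.9400 × 2/1 = 7.8800 mol.
Mass of NaOH = 7.8800 mol × 39.998 g/mol = 315.18 g.

315.2 g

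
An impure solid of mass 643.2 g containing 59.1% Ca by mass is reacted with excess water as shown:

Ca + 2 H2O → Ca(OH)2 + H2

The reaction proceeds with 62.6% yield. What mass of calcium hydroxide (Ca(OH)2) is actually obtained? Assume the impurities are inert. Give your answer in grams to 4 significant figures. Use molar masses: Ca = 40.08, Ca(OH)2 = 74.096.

439.9 g

Pure Ca available = 643.2 g × 0.591 = 380.13 g.
n(Ca) = 380.13 g / 40.08 g/mol = 9.4843 mol.
From the equation the Ca:Ca(OH)2 mole ratio is 1:1, so n(Ca(OH)2) = 9.4843 × 1/1 = 9.4843 mol.
Mass of Ca(OH)2 = 9.4843 mol × 74.096 g/mol = 702.75 g.
Actual mass collected = 702.75 g × 0.626 = 439.92 g.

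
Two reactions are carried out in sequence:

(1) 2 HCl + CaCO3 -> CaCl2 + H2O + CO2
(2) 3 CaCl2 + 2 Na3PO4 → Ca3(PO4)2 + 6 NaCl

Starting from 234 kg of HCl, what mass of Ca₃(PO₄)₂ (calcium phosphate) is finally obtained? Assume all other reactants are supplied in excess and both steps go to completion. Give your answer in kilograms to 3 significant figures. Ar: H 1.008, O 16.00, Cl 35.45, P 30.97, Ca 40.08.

332 kg

M(HCl) = 1.008 + 35.45 = 36.458 g/mol.
M(Ca3(PO4)2) = 3(40.08) + 2(30.97) + 8(16.00) = 310.18 g/mol.
234 kg = 234000 g.
n(HCl) = 234000 / 36.458 = 6418 mol.
Step 1 gives a 2:1 ratio of HCl to CaCl2, so n(CaCl2) = 3209 mol.
In step 2 the CaCl2:Ca3(PO4)2 ratio is 3:1, so n(Ca3(PO4)2) = 1070 mol.
Mass of Ca3(PO4)2 = 1070 × 310.18 = 331800 g = 332 kg.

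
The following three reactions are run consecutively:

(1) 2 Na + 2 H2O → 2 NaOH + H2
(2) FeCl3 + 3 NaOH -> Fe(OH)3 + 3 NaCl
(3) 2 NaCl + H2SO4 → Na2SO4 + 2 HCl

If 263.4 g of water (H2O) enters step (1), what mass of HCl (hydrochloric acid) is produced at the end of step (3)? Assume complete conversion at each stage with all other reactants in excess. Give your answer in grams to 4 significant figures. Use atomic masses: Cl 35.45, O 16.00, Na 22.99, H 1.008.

533.0 g

M(H2O) = 2(1.008) + 16.00 = 18.016 g/mol.
M(HCl) = 1.008 + 35.45 = 36.458 g/mol.
n(H2O) = 263.4 / 18.016 = 14.620 mol.
Reaction (1): H2O→NaOH ratio 2:2 ⇒ n(NaOH) = 14.620 mol.
Reaction (2): NaOH→NaCl ratio 3:3 ⇒ n(NaCl) = 14.620 mol.
Reaction (3): NaCl→HCl ratio 2:2 ⇒ n(HCl) = 14.620 mol.
Mass of HCl = 14.620 × 36.458 = 533.03 g.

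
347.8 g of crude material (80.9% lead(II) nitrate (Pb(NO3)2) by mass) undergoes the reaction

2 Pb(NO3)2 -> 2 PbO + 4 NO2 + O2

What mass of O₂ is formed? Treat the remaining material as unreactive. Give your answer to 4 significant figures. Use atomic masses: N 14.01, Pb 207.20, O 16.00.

Mass of pure Pb(NO3)2 = 347.8 g × 0.809 = 281.37 g.
M(Pb(NO3)2) = 207.20 + 2(14.01) + 6(16.00) = 331.22 g/mol.
M(O2) = 2(16.00) = 32.00 g/mol.
n(Pb(NO3)2) = 281.37 g / 331.22 g/mol = 0.84950 mol.
From the equation the Pb(NO3)2:O2 mole ratio is 2:1, so n(O2) = 0.84950 × 1/2 = 0.42475 mol.
Mass of O2 = 0.42475 mol × 32.00 g/mol = 13.592 g.

13.59 g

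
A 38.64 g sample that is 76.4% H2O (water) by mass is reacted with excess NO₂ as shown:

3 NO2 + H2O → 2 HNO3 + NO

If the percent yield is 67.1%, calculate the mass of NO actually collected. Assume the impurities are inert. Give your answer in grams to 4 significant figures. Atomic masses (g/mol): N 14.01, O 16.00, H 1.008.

Pure H2O available = 38.64 g × 0.764 = 29.521 g.
M(H2O) = 2(1.008) + 16.00 = 18.016 g/mol.
M(NO) = 14.01 + 16.00 = 30.01 g/mol.
n(H2O) = 29.521 g / 18.016 g/mol = 1.6386 mol.
From the equation the H2O:NO mole ratio is 1:1, so n(NO) = 1.6386 × 1/1 = 1.6386 mol.
Mass of NO = 1.6386 mol × 30.01 g/mol = 49.174 g.
Actual mass collected = 49.174 g × 0.671 = 32.996 g.

33.00 g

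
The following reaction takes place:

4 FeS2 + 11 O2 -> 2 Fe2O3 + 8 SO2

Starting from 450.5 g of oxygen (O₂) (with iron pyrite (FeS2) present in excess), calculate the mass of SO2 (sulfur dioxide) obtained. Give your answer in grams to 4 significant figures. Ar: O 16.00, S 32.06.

655.9 g

M(O2) = 2(16.00) = 32.00 g/mol.
M(SO2) = 32.06 + 2(16.00) = 64.06 g/mol.
n(O2) = 450.50 g / 32.00 g/mol = 14.078 mol.
From the equation the O2:SO2 mole ratio is 11:8, so n(SO2) = 14.078 × 8/11 = 10.239 mol.
Mass of SO2 = 10.239 mol × 64.06 g/mol = 655.89 g.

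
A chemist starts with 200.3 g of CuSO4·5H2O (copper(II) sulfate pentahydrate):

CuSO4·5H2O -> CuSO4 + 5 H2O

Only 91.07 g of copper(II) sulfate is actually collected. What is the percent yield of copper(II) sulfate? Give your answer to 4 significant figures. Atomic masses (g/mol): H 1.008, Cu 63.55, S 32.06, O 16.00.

71.13 %

M(CuSO4·5H2O) = 63.55 + 32.06 + 9(16.00) + 10(1.008) = 249.69 g/mol.
M(CuSO4) = 63.55 + 32.06 + 4(16.00) = 159.61 g/mol.
n(CuSO4·5H2O) = 200.30 g / 249.69 g/mol = 0.80219 mol.
From the equation the CuSO4·5H2O:CuSO4 mole ratio is 1:1, so n(CuSO4) = 0.80219 × 1/1 = 0.80219 mol.
Mass of CuSO4 = 0.80219 mol × 159.61 g/mol = 128.04 g.
This is the theoretical yield. Percent yield = 91.07 g / 128.04 g × 100% = 71.127%.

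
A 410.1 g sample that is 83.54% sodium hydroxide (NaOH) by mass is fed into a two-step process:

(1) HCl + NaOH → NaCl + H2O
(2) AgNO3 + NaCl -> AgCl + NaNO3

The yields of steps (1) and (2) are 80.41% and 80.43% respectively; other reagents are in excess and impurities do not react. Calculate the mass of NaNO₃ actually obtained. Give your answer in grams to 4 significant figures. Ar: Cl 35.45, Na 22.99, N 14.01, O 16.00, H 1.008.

Pure NaOH = 410.1 × 0.8354 = 342.60 g.
M(NaOH) = 22.99 + 16.00 + 1.008 = 39.998 g/mol.
M(NaNO3) = 22.99 + 14.01 + 3(16.00) = 85.00 g/mol.
n(NaOH) = 342.60 / 39.998 = 8.5654 mol.
Step 1 (NaOH:NaCl = 1:1): theoretical n(NaCl) = 8.5654 mol; at 80.41% yield, n(NaCl) = 6.8874 mol.
Step 2 (NaCl:NaNO3 = 1:1): theoretical n(NaNO3) = 6.8874 mol, so theoretical mass = 6.8874 × 85.00 = 585.43 g.
At 80.43% yield, actual mass of NaNO3 = 585.43 × 0.8043 = 470.86 g.

470.9 g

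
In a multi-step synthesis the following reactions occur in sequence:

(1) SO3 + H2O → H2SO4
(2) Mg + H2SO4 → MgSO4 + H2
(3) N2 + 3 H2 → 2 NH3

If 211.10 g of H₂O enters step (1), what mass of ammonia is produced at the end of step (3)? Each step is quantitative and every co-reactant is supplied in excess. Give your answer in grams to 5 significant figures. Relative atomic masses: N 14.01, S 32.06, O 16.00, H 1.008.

M(H2O) = 2(1.008) + 16.00 = 18.016 g/mol.
M(NH3) = 14.01 + 3(1.008) = 17.034 g/mol.
n(H2O) = 211.10 / 18.016 = 11.7174 mol.
Reaction (1): H2O→H2SO4 ratio 1:1 ⇒ n(H2SO4) = 11.7174 mol.
Reaction (2): H2SO4→H2 ratio 1:1 ⇒ n(H2) = 11.7174 mol.
Reaction (3): H2→NH3 ratio 3:2 ⇒ n(NH3) = 7.81157 mol.
Mass of NH3 = 7.81157 × 17.034 = 133.062 g.

133.06 g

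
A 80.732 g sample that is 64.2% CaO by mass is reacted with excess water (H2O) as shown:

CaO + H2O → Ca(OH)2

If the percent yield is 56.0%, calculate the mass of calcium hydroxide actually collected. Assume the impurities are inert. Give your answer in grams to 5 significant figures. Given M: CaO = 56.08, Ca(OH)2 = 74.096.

Pure CaO available = 80.732 g × 0.642 = 51.8299 g.
n(CaO) = 51.8299 g / 56.08 g/mol = 0.924214 mol.
From the equation the CaO:Ca(OH)2 mole ratio is 1:1, so n(Ca(OH)2) = 0.924214 × 1/1 = 0.924214 mol.
Mass of Ca(OH)2 = 0.924214 mol × 74.096 g/mol = 68.4806 g.
Actual mass collected = 68.4806 g × 0.560 = 38.3491 g.

38.349 g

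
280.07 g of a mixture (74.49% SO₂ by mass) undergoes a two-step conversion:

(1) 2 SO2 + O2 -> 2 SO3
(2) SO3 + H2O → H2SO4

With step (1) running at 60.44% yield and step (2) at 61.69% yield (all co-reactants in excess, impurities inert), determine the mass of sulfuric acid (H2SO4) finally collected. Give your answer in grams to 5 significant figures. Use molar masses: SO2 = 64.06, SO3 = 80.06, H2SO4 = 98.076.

Pure SO2 = 280.07 × 0.7449 = 208.624 g.
n(SO2) = 208.624 / 64.06 = 3.25670 mol.
Step 1 (SO2:SO3 = 2:2): theoretical n(SO3) = 3.25670 mol; at 60.44% yield, n(SO3) = 1.96835 mol.
Step 2 (SO3:H2SO4 = 1:1): theoretical n(H2SO4) = 1.96835 mol, so theoretical mass = 1.96835 × 98.076 = 193.048 g.
At 61.69% yield, actual mass of H2SO4 = 193.048 × 0.6169 = 119.091 g.

119.09 g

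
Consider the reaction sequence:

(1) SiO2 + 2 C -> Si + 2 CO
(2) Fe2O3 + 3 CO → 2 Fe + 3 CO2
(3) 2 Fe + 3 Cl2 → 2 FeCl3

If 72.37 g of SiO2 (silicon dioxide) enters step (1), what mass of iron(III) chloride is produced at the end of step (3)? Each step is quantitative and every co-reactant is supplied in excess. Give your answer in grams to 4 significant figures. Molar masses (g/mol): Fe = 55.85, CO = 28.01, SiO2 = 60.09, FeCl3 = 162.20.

260.5 g

n(SiO2) = 72.37 / 60.09 = 1.2044 mol.
Reaction (1): SiO2→CO ratio 1:2 ⇒ n(CO) = 2.4087 mol.
Reaction (2): CO→Fe ratio 3:2 ⇒ n(Fe) = 1.6058 mol.
Reaction (3): Fe→FeCl3 ratio 2:2 ⇒ n(FeCl3) = 1.6058 mol.
Mass of FeCl3 = 1.6058 × 162.20 = 260.46 g.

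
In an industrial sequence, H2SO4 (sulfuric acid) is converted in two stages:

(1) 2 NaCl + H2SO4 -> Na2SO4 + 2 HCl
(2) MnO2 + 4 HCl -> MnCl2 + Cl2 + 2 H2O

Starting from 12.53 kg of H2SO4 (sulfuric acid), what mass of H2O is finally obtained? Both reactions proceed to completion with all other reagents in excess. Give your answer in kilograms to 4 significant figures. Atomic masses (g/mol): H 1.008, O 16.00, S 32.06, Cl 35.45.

2.302 kg

M(H2SO4) = 2(1.008) + 32.06 + 4(16.00) = 98.076 g/mol.
M(H2O) = 2(1.008) + 16.00 = 18.016 g/mol.
12.53 kg = 12530 g.
n(H2SO4) = 12530 / 98.076 = 127.76 mol.
Step 1 gives a 1:2 ratio of H2SO4 to HCl, so n(HCl) = 255.52 mol.
In step 2 the HCl:H2O ratio is 4:2, so n(H2O) = 127.76 mol.
Mass of H2O = 127.76 × 18.016 = 2301.7 g = 2.302 kg.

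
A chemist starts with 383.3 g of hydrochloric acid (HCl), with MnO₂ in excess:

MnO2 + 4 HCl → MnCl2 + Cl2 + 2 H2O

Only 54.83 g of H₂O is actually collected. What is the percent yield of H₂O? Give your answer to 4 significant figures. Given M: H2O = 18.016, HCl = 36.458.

n(HCl) = 383.30 g / 36.458 g/mol = 10.513 mol.
From the equation the HCl:H2O mole ratio is 4:2, so n(H2O) = 10.513 × 2/4 = 5.2567 mol.
Mass of H2O = 5.2567 mol × 18.016 g/mol = 94.705 g.
This is the theoretical yield. Percent yield = 54.83 g / 94.705 g × 100% = 57.895%.

57.90 %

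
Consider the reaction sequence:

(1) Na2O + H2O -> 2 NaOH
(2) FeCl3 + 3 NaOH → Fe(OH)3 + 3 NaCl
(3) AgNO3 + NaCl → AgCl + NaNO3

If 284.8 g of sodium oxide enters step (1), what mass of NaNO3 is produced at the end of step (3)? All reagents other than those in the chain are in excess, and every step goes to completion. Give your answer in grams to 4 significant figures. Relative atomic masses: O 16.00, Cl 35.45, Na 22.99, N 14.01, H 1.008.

M(Na2O) = 2(22.99) + 16.00 = 61.98 g/mol.
M(NaNO3) = 22.99 + 14.01 + 3(16.00) = 85.00 g/mol.
n(Na2O) = 284.8 / 61.98 = 4.5950 mol.
Reaction (1): Na2O→NaOH ratio 1:2 ⇒ n(NaOH) = 9.1901 mol.
Reaction (2): NaOH→NaCl ratio 3:3 ⇒ n(NaCl) = 9.1901 mol.
Reaction (3): NaCl→NaNO3 ratio 1:1 ⇒ n(NaNO3) = 9.1901 mol.
Mass of NaNO3 = 9.1901 × 85.00 = 781.16 g.

781.2 g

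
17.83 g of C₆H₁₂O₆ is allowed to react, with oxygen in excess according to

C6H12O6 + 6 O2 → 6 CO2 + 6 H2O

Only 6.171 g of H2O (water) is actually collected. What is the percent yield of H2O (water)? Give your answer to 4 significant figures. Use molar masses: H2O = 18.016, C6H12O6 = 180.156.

n(C6H12O6) = 17.830 g / 180.156 g/mol = 0.098970 mol.
From the equation the C6H12O6:H2O mole ratio is 1:6, so n(H2O) = 0.098970 × 6/1 = 0.59382 mol.
Mass of H2O = 0.59382 mol × 18.016 g/mol = 10.698 g.
This is the theoretical yield. Percent yield = 6.171 g / 10.698 g × 100% = 57.682%.

57.68 %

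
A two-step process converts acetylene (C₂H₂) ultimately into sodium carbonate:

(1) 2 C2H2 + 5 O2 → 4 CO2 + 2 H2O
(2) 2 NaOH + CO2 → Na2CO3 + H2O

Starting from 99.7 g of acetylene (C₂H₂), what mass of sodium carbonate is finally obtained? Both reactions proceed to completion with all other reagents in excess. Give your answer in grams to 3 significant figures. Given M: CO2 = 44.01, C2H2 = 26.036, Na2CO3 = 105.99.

812 g

n(C2H2) = 99.70 / 26.036 = 3.829 mol.
Step 1 gives a 2:4 ratio of C2H2 to CO2, so n(CO2) = 7.659 mol.
In step 2 the CO2:Na2CO3 ratio is 1:1, so n(Na2CO3) = 7.659 mol.
Mass of Na2CO3 = 7.659 × 105.99 = 811.7 g.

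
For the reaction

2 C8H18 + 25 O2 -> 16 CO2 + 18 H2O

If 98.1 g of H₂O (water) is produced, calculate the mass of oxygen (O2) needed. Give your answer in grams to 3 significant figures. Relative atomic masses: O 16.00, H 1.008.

M(H2O) = 2(1.008) + 16.00 = 18.016 g/mol.
M(O2) = 2(16.00) = 32.00 g/mol.
n(H2O) = 98.10 g / 18.016 g/mol = 5.445 mol.
From the equation the H2O:O2 mole ratio is 18:25, so n(O2) = 5.445 × 25/18 = 7.563 mol.
Mass of O2 = 7.563 mol × 32.00 g/mol = 242.0 g.

242 g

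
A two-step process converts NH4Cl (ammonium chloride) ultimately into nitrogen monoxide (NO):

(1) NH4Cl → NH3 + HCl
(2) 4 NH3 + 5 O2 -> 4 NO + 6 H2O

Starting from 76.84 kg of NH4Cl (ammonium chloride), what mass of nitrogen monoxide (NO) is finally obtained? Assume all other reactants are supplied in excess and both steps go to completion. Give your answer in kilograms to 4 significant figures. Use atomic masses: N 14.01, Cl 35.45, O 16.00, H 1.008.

M(NH4Cl) = 14.01 + 4(1.008) + 35.45 = 53.492 g/mol.
M(NO) = 14.01 + 16.00 = 30.01 g/mol.
76.84 kg = 76840 g.
n(NH4Cl) = 76840 / 53.492 = 1436.5 mol.
Step 1 gives a 1:1 ratio of NH4Cl to NH3, so n(NH3) = 1436.5 mol.
In step 2 the NH3:NO ratio is 4:4, so n(NO) = 1436.5 mol.
Mass of NO = 1436.5 × 30.01 = 43109 g = 43.11 kg.

43.11 kg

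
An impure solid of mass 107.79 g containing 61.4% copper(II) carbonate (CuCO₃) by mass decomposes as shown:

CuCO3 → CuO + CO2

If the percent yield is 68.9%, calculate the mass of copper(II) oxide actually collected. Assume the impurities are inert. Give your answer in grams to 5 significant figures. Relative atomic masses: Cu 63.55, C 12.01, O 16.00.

Pure CuCO3 available = 107.79 g × 0.614 = 66.1831 g.
M(CuCO3) = 63.55 + 12.01 + 3(16.00) = 123.56 g/mol.
M(CuO) = 63.55 + 16.00 = 79.55 g/mol.
n(CuCO3) = 66.1831 g / 123.56 g/mol = 0.535635 mol.
From the equation the CuCO3:CuO mole ratio is 1:1, so n(CuO) = 0.535635 × 1/1 = 0.535635 mol.
Mass of CuO = 0.535635 mol × 79.55 g/mol = 42.6098 g.
Actual mass collected = 42.6098 g × 0.689 = 29.3581 g.

29.358 g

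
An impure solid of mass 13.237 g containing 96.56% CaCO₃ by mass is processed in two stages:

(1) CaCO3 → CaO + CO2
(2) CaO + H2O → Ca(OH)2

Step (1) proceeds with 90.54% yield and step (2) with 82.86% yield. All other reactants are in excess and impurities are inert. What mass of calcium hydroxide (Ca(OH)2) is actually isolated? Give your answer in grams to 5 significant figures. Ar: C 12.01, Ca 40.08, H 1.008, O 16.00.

7.0987 g

Pure CaCO3 = 13.237 × 0.9656 = 12.7816 g.
M(CaCO3) = 40.08 + 12.01 + 3(16.00) = 100.09 g/mol.
M(Ca(OH)2) = 40.08 + 2(16.00) + 2(1.008) = 74.096 g/mol.
n(CaCO3) = 12.7816 / 100.09 = 0.127702 mol.
Step 1 (CaCO3:CaO = 1:1): theoretical n(CaO) = 0.127702 mol; at 90.54% yield, n(CaO) = 0.115621 mol.
Step 2 (CaO:Ca(OH)2 = 1:1): theoretical n(Ca(OH)2) = 0.115621 mol, so theoretical mass = 0.115621 × 74.096 = 8.56705 g.
At 82.86% yield, actual mass of Ca(OH)2 = 8.56705 × 0.8286 = 7.09866 g.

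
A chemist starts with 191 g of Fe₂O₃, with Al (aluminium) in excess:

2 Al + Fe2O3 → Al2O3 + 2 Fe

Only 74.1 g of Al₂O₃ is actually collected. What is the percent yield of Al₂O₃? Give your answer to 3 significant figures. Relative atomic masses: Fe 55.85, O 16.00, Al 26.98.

60.8 %

M(Fe2O3) = 2(55.85) + 3(16.00) = 159.70 g/mol.
M(Al2O3) = 2(26.98) + 3(16.00) = 101.96 g/mol.
n(Fe2O3) = 191.0 g / 159.70 g/mol = 1.196 mol.
From the equation the Fe2O3:Al2O3 mole ratio is 1:1, so n(Al2O3) = 1.196 × 1/1 = 1.196 mol.
Mass of Al2O3 = 1.196 mol × 101.96 g/mol = 121.9 g.
This is the theoretical yield. Percent yield = 74.1 g / 121.9 g × 100% = 60.77%.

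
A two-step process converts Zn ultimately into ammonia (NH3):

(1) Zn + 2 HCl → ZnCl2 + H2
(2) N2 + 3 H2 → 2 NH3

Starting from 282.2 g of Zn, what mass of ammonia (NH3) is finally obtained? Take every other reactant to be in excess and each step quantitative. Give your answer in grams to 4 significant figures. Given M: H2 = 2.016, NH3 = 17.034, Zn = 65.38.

49.02 g

n(Zn) = 282.20 / 65.38 = 4.3163 mol.
Step 1 gives a 1:1 ratio of Zn to H2, so n(H2) = 4.3163 mol.
In step 2 the H2:NH3 ratio is 3:2, so n(NH3) = 2.8775 mol.
Mass of NH3 = 2.8775 × 17.034 = 49.016 g.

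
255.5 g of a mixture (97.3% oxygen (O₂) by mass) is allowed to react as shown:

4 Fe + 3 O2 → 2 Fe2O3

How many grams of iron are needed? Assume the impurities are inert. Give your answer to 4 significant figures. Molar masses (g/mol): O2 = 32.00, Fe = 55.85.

578.5 g

Mass of pure O2 = 255.5 g × 0.973 = 248.60 g.
n(O2) = 248.60 g / 32.00 g/mol = 7.7688 mol.
From the equation the O2:Fe mole ratio is 3:4, so n(Fe) = 7.7688 × 4/3 = 10.358 mol.
Mass of Fe = 10.358 mol × 55.85 g/mol = 578.52 g.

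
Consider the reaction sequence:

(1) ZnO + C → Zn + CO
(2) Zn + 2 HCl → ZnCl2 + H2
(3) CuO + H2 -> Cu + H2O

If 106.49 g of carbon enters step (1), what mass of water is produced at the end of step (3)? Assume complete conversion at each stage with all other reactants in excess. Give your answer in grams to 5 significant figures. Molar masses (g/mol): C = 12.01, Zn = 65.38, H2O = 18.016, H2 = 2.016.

n(C) = 106.49 / 12.01 = 8.86678 mol.
Reaction (1): C→Zn ratio 1:1 ⇒ n(Zn) = 8.86678 mol.
Reaction (2): Zn→H2 ratio 1:1 ⇒ n(H2) = 8.86678 mol.
Reaction (3): H2→H2O ratio 1:1 ⇒ n(H2O) = 8.86678 mol.
Mass of H2O = 8.86678 × 18.016 = 159.744 g.

159.74 g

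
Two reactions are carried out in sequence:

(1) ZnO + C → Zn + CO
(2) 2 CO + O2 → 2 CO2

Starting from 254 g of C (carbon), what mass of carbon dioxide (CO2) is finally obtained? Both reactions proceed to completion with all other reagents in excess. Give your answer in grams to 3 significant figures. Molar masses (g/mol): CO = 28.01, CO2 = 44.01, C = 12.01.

n(C) = 254.0 / 12.01 = 21.15 mol.
Step 1 gives a 1:1 ratio of C to CO, so n(CO) = 21.15 mol.
In step 2 the CO:CO2 ratio is 2:2, so n(CO2) = 21.15 mol.
Mass of CO2 = 21.15 × 44.01 = 930.8 g.

931 g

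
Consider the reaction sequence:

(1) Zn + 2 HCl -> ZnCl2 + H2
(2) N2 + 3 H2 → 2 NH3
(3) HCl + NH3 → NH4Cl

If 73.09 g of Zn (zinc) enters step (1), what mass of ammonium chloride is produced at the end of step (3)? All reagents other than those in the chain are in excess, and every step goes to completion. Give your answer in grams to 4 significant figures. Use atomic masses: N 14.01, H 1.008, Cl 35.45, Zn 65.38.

M(Zn) = 65.38 g/mol.
M(NH4Cl) = 14.01 + 4(1.008) + 35.45 = 53.492 g/mol.
n(Zn) = 73.09 / 65.38 = 1.1179 mol.
Reaction (1): Zn→H2 ratio 1:1 ⇒ n(H2) = 1.1179 mol.
Reaction (2): H2→NH3 ratio 3:2 ⇒ n(NH3) = 0.74528 mol.
Reaction (3): NH3→NH4Cl ratio 1:1 ⇒ n(NH4Cl) = 0.74528 mol.
Mass of NH4Cl = 0.74528 × 53.492 = 39.867 g.

39.87 g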